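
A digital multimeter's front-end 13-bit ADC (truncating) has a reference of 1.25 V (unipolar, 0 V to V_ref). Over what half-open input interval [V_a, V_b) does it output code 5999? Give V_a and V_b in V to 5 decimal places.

LSB = 1.25/2^13 = 152.59 µV.
V_a = V_low + 5999·LSB = 0.915375 V; V_b = V_low + 6000·LSB = 0.915527 V.

[0.91537 V, 0.91553 V)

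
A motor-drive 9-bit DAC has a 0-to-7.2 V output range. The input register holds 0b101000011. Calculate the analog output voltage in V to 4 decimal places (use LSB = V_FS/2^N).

4.5422 V

LSB = 7.2 V / 2^9 = 14.062 mV.
Code 0b101000011 = 323 decimal.
V_out = 0 + 323 × 0.0140625 V = 4.54219 V.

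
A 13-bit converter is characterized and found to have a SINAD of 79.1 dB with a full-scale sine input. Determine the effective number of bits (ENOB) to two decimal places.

12.85 bits

ENOB = (SINAD − 1.76) / 6.02 = (79.1 − 1.76)/6.02 = 12.847.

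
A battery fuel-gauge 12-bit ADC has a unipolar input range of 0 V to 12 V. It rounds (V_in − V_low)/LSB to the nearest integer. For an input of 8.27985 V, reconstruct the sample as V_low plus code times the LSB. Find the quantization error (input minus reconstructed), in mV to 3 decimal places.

Step size: 12 V ÷ 2^12 = 2.930 mV.
(V_in − V_low)/LSB = (8.27985 − 0)/0.00292969 = 2826.1888 → code 2826 (round).
Code 2826 maps back to 0 + 2826×0.00292969 V = 8.2792969 V.
Error = 8.27985 − 8.2792969 = 0.000553125 V = 0.553 mV.

0.553 mV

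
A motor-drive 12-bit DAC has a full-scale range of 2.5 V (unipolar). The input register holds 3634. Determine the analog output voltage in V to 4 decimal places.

2.2180 V

LSB = 2.5 V / 2^12 = 0.610 mV.
V_out = 0 + 3634 × 0.000610352 V = 2.21802 V.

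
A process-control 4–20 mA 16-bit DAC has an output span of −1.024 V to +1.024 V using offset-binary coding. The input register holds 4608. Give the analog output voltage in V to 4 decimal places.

-0.8800 V

LSB = 2.048 V / 2^16 = 31.25 µV.
V_out = (−1.024) + 4608 × 3.125e-05 V = -0.88 V.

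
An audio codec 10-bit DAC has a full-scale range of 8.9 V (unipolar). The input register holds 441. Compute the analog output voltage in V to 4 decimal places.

LSB = 8.9 V / 2^10 = 8.691 mV.
V_out = 0 + 441 × 0.00869141 V = 3.83291 V.

3.8329 V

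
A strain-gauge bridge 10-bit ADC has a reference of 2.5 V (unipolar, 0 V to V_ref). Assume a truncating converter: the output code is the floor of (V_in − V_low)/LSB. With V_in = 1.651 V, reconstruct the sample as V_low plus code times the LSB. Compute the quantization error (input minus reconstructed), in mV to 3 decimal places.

LSB = 2.5/2^10 = 2.441 mV.
(1.651 − 0)/0.00244141 = 676.2496; ⌊·⌋ gives code 676.
V_rec = 0 + 676·0.00244141 = 1.6503906 V.
Error = 1.651 − 1.6503906 = 0.000609375 V = 0.609 mV.

0.609 mV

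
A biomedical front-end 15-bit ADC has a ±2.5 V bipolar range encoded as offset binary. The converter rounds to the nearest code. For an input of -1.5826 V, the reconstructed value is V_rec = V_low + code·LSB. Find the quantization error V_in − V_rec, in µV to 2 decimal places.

Step size: 5 V ÷ 2^15 = 152.59 µV.
Scaled input = 6012.2726 LSBs, so code = 6012.
Reconstructed: -1.5826416 V.
Error = -1.5826 − (−1.5826416) = 4.16016e-05 V = 41.60 µV.

41.60 µV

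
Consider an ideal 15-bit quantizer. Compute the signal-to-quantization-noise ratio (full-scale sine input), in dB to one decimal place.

92.1 dB

SNR ≈ 6.02·N + 1.76 dB = 6.02·15 + 1.76 = 92.06 dB.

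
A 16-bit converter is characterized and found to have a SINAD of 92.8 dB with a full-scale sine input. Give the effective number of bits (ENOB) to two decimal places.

15.12 bits

ENOB = (SINAD − 1.76) / 6.02 = (92.8 − 1.76)/6.02 = 15.123.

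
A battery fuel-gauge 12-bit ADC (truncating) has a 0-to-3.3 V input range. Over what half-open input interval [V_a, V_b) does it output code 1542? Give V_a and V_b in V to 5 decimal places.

LSB = 3.3/2^12 = 0.806 mV.
V_a = V_low + 1542·LSB = 1.24233 V; V_b = V_low + 1543·LSB = 1.24314 V.

[1.24233 V, 1.24314 V)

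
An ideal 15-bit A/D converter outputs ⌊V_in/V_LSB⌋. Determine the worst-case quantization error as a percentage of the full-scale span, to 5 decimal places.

0.00305 %

Truncating → worst-case error = 1 LSB = V_FS/2^15, so 100/32768 = 0.00305176 % of full scale.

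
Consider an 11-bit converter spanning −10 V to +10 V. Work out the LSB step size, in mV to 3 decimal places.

Full-scale span = 20 V.
LSB = 20 / 2^11 = 20 / 2048 = 0.00976562 V = 9.766 mV.

9.766 mV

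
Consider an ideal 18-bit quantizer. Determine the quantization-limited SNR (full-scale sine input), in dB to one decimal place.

110.1 dB

SNR ≈ 6.02·N + 1.76 dB = 6.02·18 + 1.76 = 110.12 dB.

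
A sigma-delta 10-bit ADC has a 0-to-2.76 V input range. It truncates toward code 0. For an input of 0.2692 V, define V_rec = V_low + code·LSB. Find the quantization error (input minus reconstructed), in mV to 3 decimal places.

2.364 mV

Step size: 2.76 V ÷ 2^10 = 2.695 mV.
(V_in − V_low)/LSB = (0.2692 − 0)/0.00269531 = 99.8771 → code 99 (floor).
V_rec = 0 + 99·0.00269531 = 0.26683594 V.
Difference: 0.00236406 V → 2.364 mV.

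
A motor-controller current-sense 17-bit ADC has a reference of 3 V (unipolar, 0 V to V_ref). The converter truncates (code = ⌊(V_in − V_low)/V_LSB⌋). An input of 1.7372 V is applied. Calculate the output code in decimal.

code 75899

Full-scale span = 3 V; LSB = 3/2^17 = 22.89 µV.
(V_in − V_low)/LSB = (1.7372 − 0) / 2.28882e-05 = 75899.426.
⌊·⌋(75899.426) = 75899.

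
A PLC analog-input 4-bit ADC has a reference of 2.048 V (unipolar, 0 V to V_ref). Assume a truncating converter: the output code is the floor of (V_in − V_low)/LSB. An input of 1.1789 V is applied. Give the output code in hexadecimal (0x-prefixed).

Full-scale span = 2.048 V; LSB = 2.048/2^4 = 128.000 mV.
(1.1789 − 0) / 0.128 = 9.210 LSBs.
So the output code is 9.
In hexadecimal (0x-prefixed): 0x9.

code 0x9 (decimal 9)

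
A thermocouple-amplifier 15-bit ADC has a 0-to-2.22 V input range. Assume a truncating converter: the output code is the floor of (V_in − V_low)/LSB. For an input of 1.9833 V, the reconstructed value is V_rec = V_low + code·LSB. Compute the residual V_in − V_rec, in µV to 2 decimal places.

Step size: 2.22 V ÷ 2^15 = 67.75 µV.
(V_in − V_low)/LSB = (1.9833 − 0)/6.7749e-05 = 29274.2227 → code 29274 (floor).
V_rec = 0 + 29274·6.7749e-05 = 1.9832849 V.
V_in − V_rec = 1.50879e-05 V = 15.09 µV.

15.09 µV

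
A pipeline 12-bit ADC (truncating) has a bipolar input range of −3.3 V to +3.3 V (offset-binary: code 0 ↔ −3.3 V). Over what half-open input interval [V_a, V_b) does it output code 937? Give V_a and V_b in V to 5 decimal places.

[-1.79019 V, -1.78857 V)

LSB = 6.6/2^12 = 1.611 mV.
V_a = V_low + 937·LSB = -1.79019 V; V_b = V_low + 938·LSB = -1.78857 V.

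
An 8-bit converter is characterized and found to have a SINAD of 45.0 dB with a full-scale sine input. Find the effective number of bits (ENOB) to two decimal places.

7.18 bits

ENOB = (SINAD − 1.76) / 6.02 = (45.0 − 1.76)/6.02 = 7.183.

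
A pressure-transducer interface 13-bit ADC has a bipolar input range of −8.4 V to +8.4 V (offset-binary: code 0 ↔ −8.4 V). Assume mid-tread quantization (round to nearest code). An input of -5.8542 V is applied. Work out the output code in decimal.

Full-scale span = 16.8 V; LSB = 16.8/2^13 = 2.051 mV.
(V_in − V_low)/LSB = (-5.8542 − (−8.4)) / 0.00205078 = 1241.381.
Round → code 1241.

code 1241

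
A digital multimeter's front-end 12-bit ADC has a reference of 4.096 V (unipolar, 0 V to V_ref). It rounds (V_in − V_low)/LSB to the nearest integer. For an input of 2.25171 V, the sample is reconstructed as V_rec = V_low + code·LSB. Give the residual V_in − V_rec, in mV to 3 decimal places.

-0.290 mV

LSB = 4.096/2^12 = 1.000 mV.
(V_in − V_low)/LSB = (2.25171 − 0)/0.001 = 2251.7100 → code 2252 (round).
Code 2252 maps back to 0 + 2252×0.001 V = 2.252 V.
Error = 2.25171 − 2.252 = -0.00029 V = -0.290 mV.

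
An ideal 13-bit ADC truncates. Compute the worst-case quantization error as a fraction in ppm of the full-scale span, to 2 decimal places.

Truncating → worst-case error = 1 LSB = V_FS/2^13, so 1e+06/8192 = 122.07 ppm of full scale.

122.07 ppm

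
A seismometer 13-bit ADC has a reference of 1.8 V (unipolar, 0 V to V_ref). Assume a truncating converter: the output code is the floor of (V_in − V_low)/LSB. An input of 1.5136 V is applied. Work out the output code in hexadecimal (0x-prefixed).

code 0x1AE8 (decimal 6888)

LSB = 1.8 V / 8192 = 219.73 µV.
Input sits at 6888.562 steps above V_low.
So the output code is 6888.
In hexadecimal (0x-prefixed): 0x1AE8.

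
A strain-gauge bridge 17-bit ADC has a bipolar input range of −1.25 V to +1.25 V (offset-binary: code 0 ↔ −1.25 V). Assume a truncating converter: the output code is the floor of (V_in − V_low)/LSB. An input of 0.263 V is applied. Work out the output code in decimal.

code 79324

Full-scale span = 2.5 V; LSB = 2.5/2^17 = 19.07 µV.
(V_in − V_low)/LSB = (0.263 − (−1.25)) / 1.90735e-05 = 79324.774.
Floor → code 79324.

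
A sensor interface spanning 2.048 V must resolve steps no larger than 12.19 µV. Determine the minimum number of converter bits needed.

18 bits

Number of steps required ≥ 2.048 V / 12.19 µV = 168006.56.
Need 2^N ≥ 168006.56; 2^17 = 131072, 2^18 = 262144.
Minimum N = 18.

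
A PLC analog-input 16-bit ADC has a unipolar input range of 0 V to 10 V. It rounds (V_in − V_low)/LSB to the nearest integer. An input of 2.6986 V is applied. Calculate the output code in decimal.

Full-scale span = 10 V; LSB = 10/2^16 = 152.59 µV.
Input sits at 17685.545 steps above V_low.
round(17685.545) = 17686.

code 17686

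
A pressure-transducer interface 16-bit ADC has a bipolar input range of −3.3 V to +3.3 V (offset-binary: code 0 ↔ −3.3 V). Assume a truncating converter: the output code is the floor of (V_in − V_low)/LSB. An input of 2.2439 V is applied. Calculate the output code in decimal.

LSB = 6.6 V / 65536 = 100.71 µV.
(V_in − V_low)/LSB = (2.2439 − (−3.3)) / 0.000100708 = 55049.247.
Floor → code 55049.

code 55049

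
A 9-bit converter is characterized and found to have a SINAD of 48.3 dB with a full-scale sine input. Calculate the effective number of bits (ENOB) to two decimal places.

7.73 bits

ENOB = (SINAD − 1.76) / 6.02 = (48.3 − 1.76)/6.02 = 7.731.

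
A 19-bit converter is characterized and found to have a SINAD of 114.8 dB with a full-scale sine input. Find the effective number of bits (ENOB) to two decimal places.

ENOB = (SINAD − 1.76) / 6.02 = (114.8 − 1.76)/6.02 = 18.777.

18.78 bits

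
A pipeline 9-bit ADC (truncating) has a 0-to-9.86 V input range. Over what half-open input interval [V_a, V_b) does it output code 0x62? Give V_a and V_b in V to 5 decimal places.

LSB = 9.86/2^9 = 19.258 mV.
Code 0x62 = 98 decimal.
V_a = V_low + 98·LSB = 1.88727 V; V_b = V_low + 99·LSB = 1.90652 V.

[1.88727 V, 1.90652 V)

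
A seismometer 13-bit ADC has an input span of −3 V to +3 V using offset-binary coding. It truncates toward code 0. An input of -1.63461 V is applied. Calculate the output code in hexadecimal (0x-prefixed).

With 8192 levels over 6 V, one step is 0.732 mV.
Input sits at 1864.212 steps above V_low.
So the output code is 1864.
In hexadecimal (0x-prefixed): 0x748.

code 0x748 (decimal 1864)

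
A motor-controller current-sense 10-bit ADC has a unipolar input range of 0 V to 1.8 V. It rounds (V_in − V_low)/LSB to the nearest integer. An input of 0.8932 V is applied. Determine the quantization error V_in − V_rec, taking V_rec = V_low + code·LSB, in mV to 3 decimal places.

0.231 mV

LSB = 1.8/2^10 = 1.758 mV.
(0.8932 − 0)/0.00175781 = 508.1316; round gives code 508.
V_rec = 0 + 508·0.00175781 = 0.89296875 V.
Error = 0.8932 − 0.89296875 = 0.00023125 V = 0.231 mV.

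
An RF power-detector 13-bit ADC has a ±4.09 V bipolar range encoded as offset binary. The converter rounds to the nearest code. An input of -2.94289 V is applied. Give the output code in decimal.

code 1149

Full-scale span = 8.18 V; LSB = 8.18/2^13 = 0.999 mV.
(V_in − V_low)/LSB = (-2.94289 − (−4.09)) / 0.000998535 = 1148.793.
So the output code is 1149.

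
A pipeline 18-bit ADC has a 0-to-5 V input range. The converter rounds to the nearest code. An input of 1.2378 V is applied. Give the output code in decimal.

code 64896

Full-scale span = 5 V; LSB = 5/2^18 = 19.07 µV.
Input sits at 64896.369 steps above V_low.
Round → code 64896.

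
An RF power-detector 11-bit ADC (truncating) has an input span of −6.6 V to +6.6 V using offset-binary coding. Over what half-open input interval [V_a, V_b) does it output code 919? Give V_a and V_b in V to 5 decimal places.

[-0.67676 V, -0.67031 V)

LSB = 13.2/2^11 = 6.445 mV.
V_a = V_low + 919·LSB = -0.676758 V; V_b = V_low + 920·LSB = -0.670312 V.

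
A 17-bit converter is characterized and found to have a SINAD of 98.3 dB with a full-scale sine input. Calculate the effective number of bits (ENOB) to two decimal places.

ENOB = (SINAD − 1.76) / 6.02 = (98.3 − 1.76)/6.02 = 16.037.

16.04 bits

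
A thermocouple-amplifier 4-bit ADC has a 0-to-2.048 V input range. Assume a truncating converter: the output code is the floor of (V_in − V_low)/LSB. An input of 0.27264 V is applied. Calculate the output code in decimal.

LSB = 2.048 V / 16 = 128.000 mV.
(V_in − V_low)/LSB = (0.27264 − 0) / 0.128 = 2.130.
⌊·⌋(2.130) = 2.

code 2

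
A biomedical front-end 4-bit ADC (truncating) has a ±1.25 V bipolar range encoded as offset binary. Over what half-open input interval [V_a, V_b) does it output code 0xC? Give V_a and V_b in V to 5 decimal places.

LSB = 2.5/2^4 = 156.250 mV.
Code 0xC = 12 decimal.
V_a = V_low + 12·LSB = 0.625 V; V_b = V_low + 13·LSB = 0.78125 V.

[0.62500 V, 0.78125 V)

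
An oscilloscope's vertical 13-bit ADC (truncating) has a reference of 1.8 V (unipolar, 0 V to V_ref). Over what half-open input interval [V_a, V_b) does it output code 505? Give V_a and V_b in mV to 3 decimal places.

[110.962 mV, 111.182 mV)

LSB = 1.8/2^13 = 219.73 µV.
V_a = V_low + 505·LSB = 0.110962 V; V_b = V_low + 506·LSB = 0.111182 V.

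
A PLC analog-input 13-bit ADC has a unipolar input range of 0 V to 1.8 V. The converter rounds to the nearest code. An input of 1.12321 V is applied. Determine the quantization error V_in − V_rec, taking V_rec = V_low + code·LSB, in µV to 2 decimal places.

One LSB is 1.8 V / 8192 = 219.73 µV.
Scaled input = 5111.8535 LSBs, so code = 5112.
Code 5112 maps back to 0 + 5112×0.000219727 V = 1.1232422 V.
Error = 1.12321 − 1.1232422 = -3.21875e-05 V = -32.19 µV.

-32.19 µV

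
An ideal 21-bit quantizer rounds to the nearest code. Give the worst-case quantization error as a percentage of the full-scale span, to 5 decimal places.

0.00002 %

Rounding → worst-case error = ½ LSB = V_FS/2^22, so 100/4194304 = 2.38419e-05 % of full scale.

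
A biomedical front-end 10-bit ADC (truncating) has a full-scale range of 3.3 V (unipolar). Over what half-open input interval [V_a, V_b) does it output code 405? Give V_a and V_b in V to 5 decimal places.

LSB = 3.3/2^10 = 3.223 mV.
V_a = V_low + 405·LSB = 1.30518 V; V_b = V_low + 406·LSB = 1.3084 V.

[1.30518 V, 1.30840 V)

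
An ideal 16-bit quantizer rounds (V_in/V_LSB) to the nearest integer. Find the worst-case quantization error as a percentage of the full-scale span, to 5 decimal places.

Rounding → worst-case error = ½ LSB = V_FS/2^17, so 100/131072 = 0.000762939 % of full scale.

0.00076 %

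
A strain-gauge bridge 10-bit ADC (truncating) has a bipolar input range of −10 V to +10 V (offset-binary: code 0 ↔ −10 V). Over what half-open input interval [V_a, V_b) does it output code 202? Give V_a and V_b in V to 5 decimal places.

LSB = 20/2^10 = 19.531 mV.
V_a = V_low + 202·LSB = -6.05469 V; V_b = V_low + 203·LSB = -6.03516 V.

[-6.05469 V, -6.03516 V)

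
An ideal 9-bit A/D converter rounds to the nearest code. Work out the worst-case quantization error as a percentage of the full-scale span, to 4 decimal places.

Rounding → worst-case error = ½ LSB = V_FS/2^10, so 100/1024 = 0.0976562 % of full scale.

0.0977 %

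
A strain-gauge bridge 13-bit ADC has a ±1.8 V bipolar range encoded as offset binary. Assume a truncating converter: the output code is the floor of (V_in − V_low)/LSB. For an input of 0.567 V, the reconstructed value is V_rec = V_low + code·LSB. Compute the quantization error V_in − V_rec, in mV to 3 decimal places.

One LSB is 3.6 V / 8192 = 439.45 µV.
Scaled input = 5386.2400 LSBs, so code = 5386.
Reconstructed: 0.56689453 V.
Error = 0.567 − 0.56689453 = 0.000105469 V = 0.105 mV.

0.105 mV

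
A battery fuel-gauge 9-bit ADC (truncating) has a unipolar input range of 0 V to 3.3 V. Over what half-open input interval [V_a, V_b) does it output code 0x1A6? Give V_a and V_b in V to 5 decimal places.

[2.71992 V, 2.72637 V)

LSB = 3.3/2^9 = 6.445 mV.
Code 0x1A6 = 422 decimal.
V_a = V_low + 422·LSB = 2.71992 V; V_b = V_low + 423·LSB = 2.72637 V.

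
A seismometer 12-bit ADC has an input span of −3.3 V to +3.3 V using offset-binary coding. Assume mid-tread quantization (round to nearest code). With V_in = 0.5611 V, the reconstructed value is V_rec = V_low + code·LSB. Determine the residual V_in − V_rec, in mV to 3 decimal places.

One LSB is 6.6 V / 4096 = 1.611 mV.
Scaled input = 2396.2221 LSBs, so code = 2396.
Code 2396 maps back to (−3.3) + 2396×0.00161133 V = 0.56074219 V.
V_in − V_rec = 0.000357813 V = 0.358 mV.

0.358 mV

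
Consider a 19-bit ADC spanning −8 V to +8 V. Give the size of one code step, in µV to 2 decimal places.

Full-scale span = 16 V.
LSB = 16 / 2^19 = 16 / 524288 = 3.05176e-05 V = 30.52 µV.

30.52 µV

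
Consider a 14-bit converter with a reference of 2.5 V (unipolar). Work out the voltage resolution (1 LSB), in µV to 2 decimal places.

Full-scale span = 2.5 V.
LSB = 2.5 / 2^14 = 2.5 / 16384 = 0.000152588 V = 152.59 µV.

152.59 µV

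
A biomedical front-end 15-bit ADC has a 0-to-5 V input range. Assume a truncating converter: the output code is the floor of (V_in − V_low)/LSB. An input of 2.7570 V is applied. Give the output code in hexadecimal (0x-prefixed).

Full-scale span = 5 V; LSB = 5/2^15 = 152.59 µV.
(2.7570 − 0) / 0.000152588 = 18068.275 LSBs.
Floor → code 18068.
In hexadecimal (0x-prefixed): 0x4694.

code 0x4694 (decimal 18068)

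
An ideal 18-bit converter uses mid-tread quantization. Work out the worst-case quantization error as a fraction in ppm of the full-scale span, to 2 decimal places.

1.91 ppm

Rounding → worst-case error = ½ LSB = V_FS/2^19, so 1e+06/524288 = 1.90735 ppm of full scale.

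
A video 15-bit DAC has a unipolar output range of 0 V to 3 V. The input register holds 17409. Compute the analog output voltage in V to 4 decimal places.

1.5938 V

LSB = 3 V / 2^15 = 91.55 µV.
V_out = 0 + 17409 × 9.15527e-05 V = 1.59384 V.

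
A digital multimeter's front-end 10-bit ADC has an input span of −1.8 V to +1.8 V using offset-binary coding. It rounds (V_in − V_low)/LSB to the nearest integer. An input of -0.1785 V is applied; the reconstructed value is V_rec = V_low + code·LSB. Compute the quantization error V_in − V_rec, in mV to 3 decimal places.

One LSB is 3.6 V / 1024 = 3.516 mV.
(V_in − V_low)/LSB = (-0.1785 − (−1.8))/0.00351563 = 461.2267 → code 461 (round).
Code 461 maps back to (−1.8) + 461×0.00351563 V = -0.17929687 V.
Error = -0.1785 − (−0.17929687) = 0.000796875 V = 0.797 mV.

0.797 mV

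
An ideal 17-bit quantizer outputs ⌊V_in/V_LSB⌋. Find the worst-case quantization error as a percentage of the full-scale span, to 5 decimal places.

0.00076 %

Truncating → worst-case error = 1 LSB = V_FS/2^17, so 100/131072 = 0.000762939 % of full scale.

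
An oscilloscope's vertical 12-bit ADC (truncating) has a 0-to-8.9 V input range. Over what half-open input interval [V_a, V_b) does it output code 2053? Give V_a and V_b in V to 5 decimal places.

LSB = 8.9/2^12 = 2.173 mV.
V_a = V_low + 2053·LSB = 4.46086 V; V_b = V_low + 2054·LSB = 4.46304 V.

[4.46086 V, 4.46304 V)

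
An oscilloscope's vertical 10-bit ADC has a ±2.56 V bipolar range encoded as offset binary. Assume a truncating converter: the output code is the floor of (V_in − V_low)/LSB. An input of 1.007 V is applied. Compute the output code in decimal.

code 713

With 1024 levels over 5.12 V, one step is 5.000 mV.
(1.007 − (−2.56)) / 0.005 = 713.400 LSBs.
So the output code is 713.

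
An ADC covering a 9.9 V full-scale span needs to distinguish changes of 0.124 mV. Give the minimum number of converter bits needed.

17 bits

Number of steps required ≥ 9.9 V / 0.124 mV = 79838.71.
Need 2^N ≥ 79838.71; 2^16 = 65536, 2^17 = 131072.
Minimum N = 17.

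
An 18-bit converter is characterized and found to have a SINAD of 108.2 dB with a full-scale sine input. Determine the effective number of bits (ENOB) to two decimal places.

17.68 bits

ENOB = (SINAD − 1.76) / 6.02 = (108.2 − 1.76)/6.02 = 17.681.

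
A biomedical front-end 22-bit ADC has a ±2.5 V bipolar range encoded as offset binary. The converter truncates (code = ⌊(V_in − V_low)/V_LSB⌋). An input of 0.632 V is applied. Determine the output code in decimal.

code 2627312

LSB = 5 V / 4194304 = 1.19 µV.
(V_in − V_low)/LSB = (0.632 − (−2.5)) / 1.19209e-06 = 2627312.026.
⌊·⌋(2627312.026) = 2627312.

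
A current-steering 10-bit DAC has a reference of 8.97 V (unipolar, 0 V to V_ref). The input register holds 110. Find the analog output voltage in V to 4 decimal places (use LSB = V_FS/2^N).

0.9636 V

LSB = 8.97 V / 2^10 = 8.760 mV.
V_out = 0 + 110 × 0.00875977 V = 0.963574 V.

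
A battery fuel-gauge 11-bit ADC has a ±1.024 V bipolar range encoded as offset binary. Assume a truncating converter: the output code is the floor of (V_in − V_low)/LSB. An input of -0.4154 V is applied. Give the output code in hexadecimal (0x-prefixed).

code 0x260 (decimal 608)

LSB = 2.048 V / 2048 = 1.000 mV.
Input sits at 608.600 steps above V_low.
⌊·⌋(608.600) = 608.
In hexadecimal (0x-prefixed): 0x260.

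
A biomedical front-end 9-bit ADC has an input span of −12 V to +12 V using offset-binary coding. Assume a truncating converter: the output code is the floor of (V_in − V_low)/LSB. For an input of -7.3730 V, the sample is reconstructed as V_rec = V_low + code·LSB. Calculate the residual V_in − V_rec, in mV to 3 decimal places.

33.250 mV

LSB = 24/2^9 = 46.875 mV.
(-7.3730 − (−12))/0.046875 = 98.7093; ⌊·⌋ gives code 98.
Reconstructed: -7.40625 V.
V_in − V_rec = 0.03325 V = 33.250 mV.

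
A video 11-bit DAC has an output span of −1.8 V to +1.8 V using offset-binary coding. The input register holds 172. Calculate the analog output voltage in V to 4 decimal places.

LSB = 3.6 V / 2^11 = 1.758 mV.
V_out = (−1.8) + 172 × 0.00175781 V = -1.49766 V.

-1.4977 V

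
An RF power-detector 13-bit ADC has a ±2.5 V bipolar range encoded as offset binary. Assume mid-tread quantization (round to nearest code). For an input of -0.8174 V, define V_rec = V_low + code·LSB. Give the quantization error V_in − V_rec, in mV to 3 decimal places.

Step size: 5 V ÷ 2^13 = 0.610 mV.
Scaled input = 2756.7718 LSBs, so code = 2757.
V_rec = (−2.5) + 2757·0.000610352 = -0.81726074 V.
Error = -0.8174 − (−0.81726074) = -0.000139258 V = -0.139 mV.

-0.139 mV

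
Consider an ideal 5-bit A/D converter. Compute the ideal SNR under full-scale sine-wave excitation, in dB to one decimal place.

31.9 dB

SNR ≈ 6.02·N + 1.76 dB = 6.02·5 + 1.76 = 31.86 dB.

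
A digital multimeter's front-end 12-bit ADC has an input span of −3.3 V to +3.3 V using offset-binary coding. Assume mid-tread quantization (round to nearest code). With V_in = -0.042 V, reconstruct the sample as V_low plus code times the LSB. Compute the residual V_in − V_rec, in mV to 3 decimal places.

-0.105 mV

LSB = 6.6/2^12 = 1.611 mV.
(V_in − V_low)/LSB = (-0.042 − (−3.3))/0.00161133 = 2021.9345 → code 2022 (round).
Reconstructed: -0.041894531 V.
Error = -0.042 − (−0.041894531) = -0.000105469 V = -0.105 mV.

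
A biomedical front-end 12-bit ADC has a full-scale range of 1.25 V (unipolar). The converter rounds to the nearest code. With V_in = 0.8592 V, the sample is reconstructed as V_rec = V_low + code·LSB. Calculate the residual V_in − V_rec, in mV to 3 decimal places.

0.130 mV

LSB = 1.25/2^12 = 305.18 µV.
Scaled input = 2815.4266 LSBs, so code = 2815.
V_rec = 0 + 2815·0.000305176 = 0.85906982 V.
Difference: 0.000130176 V → 0.130 mV.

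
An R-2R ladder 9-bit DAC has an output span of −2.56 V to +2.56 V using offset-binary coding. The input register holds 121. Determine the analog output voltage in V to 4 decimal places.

LSB = 5.12 V / 2^9 = 10.000 mV.
V_out = (−2.56) + 121 × 0.01 V = -1.35 V.

-1.3500 V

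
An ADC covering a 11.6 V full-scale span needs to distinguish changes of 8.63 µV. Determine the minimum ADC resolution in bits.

21 bits

Number of steps required ≥ 11.6 V / 8.63 µV = 1344148.32.
Need 2^N ≥ 1344148.32; 2^20 = 1048576, 2^21 = 2097152.
Minimum N = 21.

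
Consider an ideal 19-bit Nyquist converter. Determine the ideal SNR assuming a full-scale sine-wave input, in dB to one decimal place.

SNR ≈ 6.02·N + 1.76 dB = 6.02·19 + 1.76 = 116.14 dB.

116.1 dB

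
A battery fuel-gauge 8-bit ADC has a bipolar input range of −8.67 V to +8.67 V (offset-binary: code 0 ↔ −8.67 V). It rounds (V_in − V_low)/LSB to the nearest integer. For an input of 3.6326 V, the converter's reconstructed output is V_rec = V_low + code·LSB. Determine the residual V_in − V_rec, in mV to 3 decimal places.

-25.056 mV

One LSB is 17.34 V / 256 = 67.734 mV.
(V_in − V_low)/LSB = (3.6326 − (−8.67))/0.0677344 = 181.6301 → code 182 (round).
Code 182 maps back to (−8.67) + 182×0.0677344 V = 3.6576563 V.
Error = 3.6326 − 3.6576563 = -0.0250562 V = -25.056 mV.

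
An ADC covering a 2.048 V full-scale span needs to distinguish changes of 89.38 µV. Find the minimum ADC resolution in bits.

Number of steps required ≥ 2.048 V / 89.38 µV = 22913.40.
Need 2^N ≥ 22913.40; 2^14 = 16384, 2^15 = 32768.
Minimum N = 15.

15 bits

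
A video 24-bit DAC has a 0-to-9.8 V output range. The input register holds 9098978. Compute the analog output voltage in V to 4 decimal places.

5.3149 V

LSB = 9.8 V / 2^24 = 0.58 µV.
V_out = 0 + 9098978 × 5.84126e-07 V = 5.31495 V.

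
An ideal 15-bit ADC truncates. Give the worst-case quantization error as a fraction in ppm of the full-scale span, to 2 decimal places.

30.52 ppm

Truncating → worst-case error = 1 LSB = V_FS/2^15, so 1e+06/32768 = 30.5176 ppm of full scale.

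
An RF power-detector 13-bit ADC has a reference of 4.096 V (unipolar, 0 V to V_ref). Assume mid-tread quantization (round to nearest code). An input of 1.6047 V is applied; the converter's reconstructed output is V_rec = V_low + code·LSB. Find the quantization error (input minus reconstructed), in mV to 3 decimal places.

One LSB is 4.096 V / 8192 = 0.500 mV.
(1.6047 − 0)/0.0005 = 3209.4000; round gives code 3209.
V_rec = 0 + 3209·0.0005 = 1.6045 V.
Error = 1.6047 − 1.6045 = 0.0002 V = 0.200 mV.

0.200 mV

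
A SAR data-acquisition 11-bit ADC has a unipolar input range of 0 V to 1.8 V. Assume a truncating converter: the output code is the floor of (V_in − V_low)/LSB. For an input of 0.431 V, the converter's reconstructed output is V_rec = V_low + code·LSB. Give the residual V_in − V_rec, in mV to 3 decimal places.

0.336 mV

Step size: 1.8 V ÷ 2^11 = 0.879 mV.
(0.431 − 0)/0.000878906 = 490.3822; ⌊·⌋ gives code 490.
Code 490 maps back to 0 + 490×0.000878906 V = 0.43066406 V.
Error = 0.431 − 0.43066406 = 0.000335937 V = 0.336 mV.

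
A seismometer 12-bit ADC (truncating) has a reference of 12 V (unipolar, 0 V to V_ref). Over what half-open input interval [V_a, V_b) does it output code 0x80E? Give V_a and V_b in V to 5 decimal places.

[6.04102 V, 6.04395 V)

LSB = 12/2^12 = 2.930 mV.
Code 0x80E = 2062 decimal.
V_a = V_low + 2062·LSB = 6.04102 V; V_b = V_low + 2063·LSB = 6.04395 V.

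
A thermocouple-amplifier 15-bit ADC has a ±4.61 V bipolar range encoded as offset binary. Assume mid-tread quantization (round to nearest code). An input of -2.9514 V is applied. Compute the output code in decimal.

With 32768 levels over 9.22 V, one step is 281.37 µV.
(V_in − V_low)/LSB = (-2.9514 − (−4.61)) / 0.000281372 = 5894.686.
So the output code is 5895.

code 5895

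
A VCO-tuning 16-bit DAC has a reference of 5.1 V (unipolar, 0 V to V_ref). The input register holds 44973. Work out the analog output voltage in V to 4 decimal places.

LSB = 5.1 V / 2^16 = 77.82 µV.
V_out = 0 + 44973 × 7.78198e-05 V = 3.49979 V.

3.4998 V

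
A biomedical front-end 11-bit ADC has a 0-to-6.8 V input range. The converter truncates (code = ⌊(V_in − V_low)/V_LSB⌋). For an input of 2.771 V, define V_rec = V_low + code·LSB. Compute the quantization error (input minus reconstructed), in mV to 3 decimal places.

1.859 mV

Step size: 6.8 V ÷ 2^11 = 3.320 mV.
Scaled input = 834.5600 LSBs, so code = 834.
Code 834 maps back to 0 + 834×0.00332031 V = 2.7691406 V.
V_in − V_rec = 0.00185937 V = 1.859 mV.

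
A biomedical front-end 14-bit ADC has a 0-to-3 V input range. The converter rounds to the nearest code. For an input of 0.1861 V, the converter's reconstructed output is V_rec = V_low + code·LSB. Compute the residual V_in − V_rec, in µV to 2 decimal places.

64.84 µV

Step size: 3 V ÷ 2^14 = 183.11 µV.
(0.1861 − 0)/0.000183105 = 1016.3541; round gives code 1016.
Reconstructed: 0.18603516 V.
V_in − V_rec = 6.48438e-05 V = 64.84 µV.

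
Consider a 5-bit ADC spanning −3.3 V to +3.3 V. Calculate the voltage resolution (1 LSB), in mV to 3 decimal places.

206.250 mV

Full-scale span = 6.6 V.
LSB = 6.6 / 2^5 = 6.6 / 32 = 0.20625 V = 206.250 mV.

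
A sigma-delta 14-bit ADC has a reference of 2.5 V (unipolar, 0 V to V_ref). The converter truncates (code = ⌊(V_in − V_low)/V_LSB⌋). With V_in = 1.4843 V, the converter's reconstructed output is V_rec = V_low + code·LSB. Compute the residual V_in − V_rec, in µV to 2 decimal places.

LSB = 2.5/2^14 = 152.59 µV.
(V_in − V_low)/LSB = (1.4843 − 0)/0.000152588 = 9727.5085 → code 9727 (floor).
Reconstructed: 1.4842224 V.
Difference: 7.75879e-05 V → 77.59 µV.

77.59 µV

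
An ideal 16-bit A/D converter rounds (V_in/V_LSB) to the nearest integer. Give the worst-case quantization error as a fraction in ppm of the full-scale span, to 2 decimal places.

7.63 ppm

Rounding → worst-case error = ½ LSB = V_FS/2^17, so 1e+06/131072 = 7.62939 ppm of full scale.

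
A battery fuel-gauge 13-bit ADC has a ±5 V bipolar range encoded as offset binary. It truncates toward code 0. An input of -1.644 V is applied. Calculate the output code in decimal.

code 2749

With 8192 levels over 10 V, one step is 1.221 mV.
(-1.644 − (−5)) / 0.0012207 = 2749.235 LSBs.
⌊·⌋(2749.235) = 2749.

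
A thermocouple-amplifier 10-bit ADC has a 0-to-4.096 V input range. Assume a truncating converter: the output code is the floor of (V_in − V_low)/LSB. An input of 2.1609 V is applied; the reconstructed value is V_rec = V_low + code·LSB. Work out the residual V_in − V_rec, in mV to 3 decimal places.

0.900 mV

Step size: 4.096 V ÷ 2^10 = 4.000 mV.
(V_in − V_low)/LSB = (2.1609 − 0)/0.004 = 540.2250 → code 540 (floor).
V_rec = 0 + 540·0.004 = 2.16 V.
Error = 2.1609 − 2.16 = 0.0009 V = 0.900 mV.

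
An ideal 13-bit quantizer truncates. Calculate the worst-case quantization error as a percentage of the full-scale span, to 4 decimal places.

0.0122 %

Truncating → worst-case error = 1 LSB = V_FS/2^13, so 100/8192 = 0.012207 % of full scale.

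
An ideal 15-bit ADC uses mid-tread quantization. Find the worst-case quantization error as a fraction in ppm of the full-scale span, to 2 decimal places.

15.26 ppm

Rounding → worst-case error = ½ LSB = V_FS/2^16, so 1e+06/65536 = 15.2588 ppm of full scale.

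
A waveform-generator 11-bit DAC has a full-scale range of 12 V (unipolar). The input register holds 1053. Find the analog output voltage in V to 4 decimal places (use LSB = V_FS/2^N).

6.1699 V

LSB = 12 V / 2^11 = 5.859 mV.
V_out = 0 + 1053 × 0.00585938 V = 6.16992 V.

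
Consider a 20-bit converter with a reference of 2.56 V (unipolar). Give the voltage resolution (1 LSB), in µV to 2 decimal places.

Full-scale span = 2.56 V.
LSB = 2.56 / 2^20 = 2.56 / 1048576 = 2.44141e-06 V = 2.44 µV.

2.44 µV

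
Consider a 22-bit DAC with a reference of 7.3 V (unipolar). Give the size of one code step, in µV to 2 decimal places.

1.74 µV

Full-scale span = 7.3 V.
LSB = 7.3 / 2^22 = 7.3 / 4194304 = 1.74046e-06 V = 1.74 µV.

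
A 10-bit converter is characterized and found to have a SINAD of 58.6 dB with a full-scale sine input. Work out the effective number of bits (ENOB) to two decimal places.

9.44 bits

ENOB = (SINAD − 1.76) / 6.02 = (58.6 − 1.76)/6.02 = 9.442.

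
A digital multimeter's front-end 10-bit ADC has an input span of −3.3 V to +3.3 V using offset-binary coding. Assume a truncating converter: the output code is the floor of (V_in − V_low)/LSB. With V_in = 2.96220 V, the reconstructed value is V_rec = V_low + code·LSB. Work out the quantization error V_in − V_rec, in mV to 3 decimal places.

3.802 mV

Step size: 6.6 V ÷ 2^10 = 6.445 mV.
(2.96220 − (−3.3))/0.00644531 = 971.5898; ⌊·⌋ gives code 971.
Code 971 maps back to (−3.3) + 971×0.00644531 V = 2.9583984 V.
Difference: 0.00380156 V → 3.802 mV.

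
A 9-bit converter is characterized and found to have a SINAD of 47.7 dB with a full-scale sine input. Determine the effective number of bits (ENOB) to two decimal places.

7.63 bits

ENOB = (SINAD − 1.76) / 6.02 = (47.7 − 1.76)/6.02 = 7.631.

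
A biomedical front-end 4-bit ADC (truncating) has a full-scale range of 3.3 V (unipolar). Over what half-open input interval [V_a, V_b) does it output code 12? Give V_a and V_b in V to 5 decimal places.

[2.47500 V, 2.68125 V)

LSB = 3.3/2^4 = 206.250 mV.
V_a = V_low + 12·LSB = 2.475 V; V_b = V_low + 13·LSB = 2.68125 V.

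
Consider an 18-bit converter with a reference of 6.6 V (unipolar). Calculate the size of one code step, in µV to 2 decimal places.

25.18 µV

Full-scale span = 6.6 V.
LSB = 6.6 / 2^18 = 6.6 / 262144 = 2.5177e-05 V = 25.18 µV.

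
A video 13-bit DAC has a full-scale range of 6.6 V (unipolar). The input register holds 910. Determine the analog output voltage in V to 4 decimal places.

0.7332 V

LSB = 6.6 V / 2^13 = 0.806 mV.
V_out = 0 + 910 × 0.000805664 V = 0.733154 V.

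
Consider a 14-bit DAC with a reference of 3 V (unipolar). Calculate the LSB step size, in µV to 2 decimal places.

183.11 µV

Full-scale span = 3 V.
LSB = 3 / 2^14 = 3 / 16384 = 0.000183105 V = 183.11 µV.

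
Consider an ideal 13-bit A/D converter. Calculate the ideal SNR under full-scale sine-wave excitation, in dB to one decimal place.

80.0 dB

SNR ≈ 6.02·N + 1.76 dB = 6.02·13 + 1.76 = 80.02 dB.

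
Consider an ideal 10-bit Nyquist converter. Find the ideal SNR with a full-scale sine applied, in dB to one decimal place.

SNR ≈ 6.02·N + 1.76 dB = 6.02·10 + 1.76 = 61.96 dB.

62.0 dB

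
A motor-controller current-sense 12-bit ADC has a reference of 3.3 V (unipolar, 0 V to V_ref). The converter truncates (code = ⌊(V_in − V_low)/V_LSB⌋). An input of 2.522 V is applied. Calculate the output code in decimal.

With 4096 levels over 3.3 V, one step is 0.806 mV.
(V_in − V_low)/LSB = (2.522 − 0) / 0.000805664 = 3130.337.
Floor → code 3130.

code 3130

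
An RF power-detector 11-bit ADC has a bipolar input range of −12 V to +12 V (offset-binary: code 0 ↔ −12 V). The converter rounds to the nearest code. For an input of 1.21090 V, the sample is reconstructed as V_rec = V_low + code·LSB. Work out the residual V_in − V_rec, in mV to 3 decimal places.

3.869 mV

One LSB is 24 V / 2048 = 11.719 mV.
Scaled input = 1127.3301 LSBs, so code = 1127.
Code 1127 maps back to (−12) + 1127×0.0117188 V = 1.2070312 V.
Error = 1.21090 − 1.2070312 = 0.00386875 V = 3.869 mV.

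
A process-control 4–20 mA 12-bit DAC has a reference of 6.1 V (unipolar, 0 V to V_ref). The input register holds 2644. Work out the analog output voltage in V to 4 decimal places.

3.9376 V

LSB = 6.1 V / 2^12 = 1.489 mV.
V_out = 0 + 2644 × 0.00148926 V = 3.9376 V.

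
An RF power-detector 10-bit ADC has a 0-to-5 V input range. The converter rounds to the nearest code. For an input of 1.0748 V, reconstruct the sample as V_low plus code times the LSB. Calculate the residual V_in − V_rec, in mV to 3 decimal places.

LSB = 5/2^10 = 4.883 mV.
Scaled input = 220.1190 LSBs, so code = 220.
Reconstructed: 1.0742188 V.
Error = 1.0748 − 1.0742188 = 0.00058125 V = 0.581 mV.

0.581 mV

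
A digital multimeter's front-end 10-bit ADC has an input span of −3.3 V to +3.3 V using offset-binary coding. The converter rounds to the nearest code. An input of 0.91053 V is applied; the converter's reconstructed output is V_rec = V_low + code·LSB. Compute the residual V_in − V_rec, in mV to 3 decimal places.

One LSB is 6.6 V / 1024 = 6.445 mV.
Scaled input = 653.2701 LSBs, so code = 653.
V_rec = (−3.3) + 653·0.00644531 = 0.90878906 V.
V_in − V_rec = 0.00174094 V = 1.741 mV.

1.741 mV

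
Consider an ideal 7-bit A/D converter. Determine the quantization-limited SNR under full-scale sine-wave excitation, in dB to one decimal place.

SNR ≈ 6.02·N + 1.76 dB = 6.02·7 + 1.76 = 43.90 dB.

43.9 dB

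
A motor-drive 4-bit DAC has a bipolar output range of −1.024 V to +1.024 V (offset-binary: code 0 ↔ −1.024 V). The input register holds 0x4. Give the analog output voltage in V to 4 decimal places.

-0.5120 V

LSB = 2.048 V / 2^4 = 128.000 mV.
Code 0x4 = 4 decimal.
V_out = (−1.024) + 4 × 0.128 V = -0.512 V.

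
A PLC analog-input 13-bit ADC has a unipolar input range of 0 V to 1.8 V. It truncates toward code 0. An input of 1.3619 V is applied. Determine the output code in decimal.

With 8192 levels over 1.8 V, one step is 219.73 µV.
Input sits at 6198.158 steps above V_low.
⌊·⌋(6198.158) = 6198.

code 6198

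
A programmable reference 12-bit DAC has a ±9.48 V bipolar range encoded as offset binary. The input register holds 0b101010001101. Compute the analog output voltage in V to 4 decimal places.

3.0227 V

LSB = 18.96 V / 2^12 = 4.629 mV.
Code 0b101010001101 = 2701 decimal.
V_out = (−9.48) + 2701 × 0.00462891 V = 3.02268 V.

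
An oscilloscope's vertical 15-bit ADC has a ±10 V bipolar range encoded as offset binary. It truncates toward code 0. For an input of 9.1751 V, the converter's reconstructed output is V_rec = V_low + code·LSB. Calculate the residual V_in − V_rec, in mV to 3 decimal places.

0.295 mV

One LSB is 20 V / 32768 = 0.610 mV.
(V_in − V_low)/LSB = (9.1751 − (−10))/0.000610352 = 31416.4838 → code 31416 (floor).
V_rec = (−10) + 31416·0.000610352 = 9.1748047 V.
Difference: 0.000295313 V → 0.295 mV.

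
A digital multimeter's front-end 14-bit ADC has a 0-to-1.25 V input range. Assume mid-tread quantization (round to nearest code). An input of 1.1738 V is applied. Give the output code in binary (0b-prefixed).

LSB = 1.25 V / 16384 = 76.29 µV.
(1.1738 − 0) / 7.62939e-05 = 15385.231 LSBs.
round(15385.231) = 15385.
In binary (0b-prefixed): 0b11110000011001.

code 0b11110000011001 (decimal 15385)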